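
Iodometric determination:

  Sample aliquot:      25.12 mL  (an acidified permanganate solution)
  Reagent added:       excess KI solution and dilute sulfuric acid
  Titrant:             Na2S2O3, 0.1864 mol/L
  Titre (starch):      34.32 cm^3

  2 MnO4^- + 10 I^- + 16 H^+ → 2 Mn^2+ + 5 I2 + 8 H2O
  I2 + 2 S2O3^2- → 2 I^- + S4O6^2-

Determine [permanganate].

n(S2O3^2-) = 0.03432 × 0.1864 = 6.397 × 10^-3 mol
n(I2) = n(S2O3^2-)/2 = 3.199 × 10^-3 mol
From the 2:5 ratio, n(MnO4^-) in the aliquot = 2/5 × 3.199 × 10^-3 = 1.279 × 10^-3 mol
[MnO4^-] = 1.279 × 10^-3 / 0.02512 = 0.05093 mol/L

0.05093 mol/L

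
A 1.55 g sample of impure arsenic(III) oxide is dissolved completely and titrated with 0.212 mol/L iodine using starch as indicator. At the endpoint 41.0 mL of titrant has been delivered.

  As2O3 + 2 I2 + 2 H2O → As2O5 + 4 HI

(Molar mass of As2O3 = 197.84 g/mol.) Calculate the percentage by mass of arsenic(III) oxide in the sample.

55.5 %

n(I2) = 0.0410 L × 0.212 mol/L = 8.69 × 10^-3 mol
From the 1:2 ratio, n(As2O3) = 1/2 × 8.69 × 10^-3 = 4.35 × 10^-3 mol
mass of As2O3 = 4.35 × 10^-3 × 197.84 g/mol = 0.860 g
% As2O3 = 0.860 / 1.55 × 100 = 55.5 %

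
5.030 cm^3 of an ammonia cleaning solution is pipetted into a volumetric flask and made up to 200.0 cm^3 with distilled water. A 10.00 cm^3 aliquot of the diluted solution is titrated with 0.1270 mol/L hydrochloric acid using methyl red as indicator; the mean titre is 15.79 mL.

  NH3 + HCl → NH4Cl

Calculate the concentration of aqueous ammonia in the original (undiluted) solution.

7.973 mol/L

n(HCl) = 0.01579 × 0.1270 = 2.005 × 10^-3 mol
n(NH3) in the aliquot = 2.005 × 10^-3 mol (1:1 ratio)
[NH3]_dilute = 2.005 × 10^-3 / 0.01000 = 0.2005 mol/L
Dilution factor = 200.0 / 5.030 = 39.76
[NH3]_stock = 0.2005 × 39.76 = 7.973 mol/L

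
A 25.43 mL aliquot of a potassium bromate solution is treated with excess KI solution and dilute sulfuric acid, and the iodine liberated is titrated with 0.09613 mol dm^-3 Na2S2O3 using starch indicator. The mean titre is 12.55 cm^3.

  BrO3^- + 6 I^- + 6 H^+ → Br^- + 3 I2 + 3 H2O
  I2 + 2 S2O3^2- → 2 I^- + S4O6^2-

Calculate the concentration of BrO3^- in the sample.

n(S2O3^2-) = 0.01255 × 0.09613 = 1.206 × 10^-3 mol
n(I2) = n(S2O3^2-)/2 = 6.032 × 10^-4 mol
From the 1:3 ratio, n(BrO3^-) in the aliquot = 1/3 × 6.032 × 10^-4 = 2.011 × 10^-4 mol
[BrO3^-] = 2.011 × 10^-4 / 0.02543 = 0.007907 mol/L

0.007907 mol/L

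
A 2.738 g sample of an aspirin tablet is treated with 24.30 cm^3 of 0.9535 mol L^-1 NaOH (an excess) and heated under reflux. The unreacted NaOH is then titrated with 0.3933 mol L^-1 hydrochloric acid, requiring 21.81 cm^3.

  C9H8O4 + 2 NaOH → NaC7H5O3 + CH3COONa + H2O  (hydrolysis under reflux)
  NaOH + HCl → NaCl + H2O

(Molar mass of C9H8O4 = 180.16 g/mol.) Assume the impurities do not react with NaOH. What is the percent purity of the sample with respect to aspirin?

n(NaOH) added = 0.02430 × 0.9535 = 0.02317 mol
n(HCl) used in back-titration = 0.02181 × 0.3933 = 8.578 × 10^-3 mol
n(NaOH) left over = 8.578 × 10^-3 mol (1:1 ratio)
n(NaOH) consumed by analyte = 0.02317 − 8.578 × 10^-3 = 0.01459 mol
From the 1:2 ratio, n(C9H8O4) = 1/2 × 0.01459 = 7.296 × 10^-3 mol
mass of C9H8O4 = 7.296 × 10^-3 × 180.16 = 1.314 g
% C9H8O4 = 1.314 / 2.738 × 100 = 48.01 %

48.01 %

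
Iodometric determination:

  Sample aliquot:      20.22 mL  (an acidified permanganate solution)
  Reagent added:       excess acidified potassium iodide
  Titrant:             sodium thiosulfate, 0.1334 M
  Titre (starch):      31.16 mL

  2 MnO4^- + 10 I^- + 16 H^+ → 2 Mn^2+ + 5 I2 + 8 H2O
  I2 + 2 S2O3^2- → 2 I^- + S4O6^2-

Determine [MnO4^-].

n(S2O3^2-) = 0.03116 × 0.1334 = 4.157 × 10^-3 mol
n(I2) = n(S2O3^2-)/2 = 2.078 × 10^-3 mol
From the 2:5 ratio, n(MnO4^-) in the aliquot = 2/5 × 2.078 × 10^-3 = 8.313 × 10^-4 mol
[MnO4^-] = 8.313 × 10^-4 / 0.02022 = 0.04112 mol/L

0.04112 M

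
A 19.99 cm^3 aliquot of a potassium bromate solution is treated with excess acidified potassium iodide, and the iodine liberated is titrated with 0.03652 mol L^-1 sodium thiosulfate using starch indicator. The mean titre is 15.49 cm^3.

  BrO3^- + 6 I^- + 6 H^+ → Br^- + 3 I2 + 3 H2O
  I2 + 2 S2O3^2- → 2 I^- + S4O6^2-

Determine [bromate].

n(S2O3^2-) = 0.01549 × 0.03652 = 5.657 × 10^-4 mol
n(I2) = n(S2O3^2-)/2 = 2.828 × 10^-4 mol
From the 1:3 ratio, n(BrO3^-) in the aliquot = 1/3 × 2.828 × 10^-4 = 9.428 × 10^-5 mol
[BrO3^-] = 9.428 × 10^-5 / 0.01999 = 0.004716 mol/L

0.004716 mol/L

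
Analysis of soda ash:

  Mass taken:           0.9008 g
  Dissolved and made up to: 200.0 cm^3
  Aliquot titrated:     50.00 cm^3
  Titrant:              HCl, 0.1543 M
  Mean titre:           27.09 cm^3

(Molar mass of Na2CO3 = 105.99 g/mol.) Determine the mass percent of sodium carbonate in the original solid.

98.37 %

Na2CO3 + 2 HCl → 2 NaCl + H2O + CO2
n(HCl) per titration = 0.02709 × 0.1543 = 4.180 × 10^-3 mol
From the 1:2 ratio, n(Na2CO3) in each aliquot = 1/2 × 4.180 × 10^-3 = 2.090 × 10^-3 mol
n(Na2CO3) in the whole flask = 2.090 × 10^-3 × 200.0/50.00 = 8.360 × 10^-3 mol
mass of Na2CO3 = 8.360 × 10^-3 × 105.99 = 0.8861 g
% Na2CO3 = 0.8861 / 0.9008 × 100 = 98.37 %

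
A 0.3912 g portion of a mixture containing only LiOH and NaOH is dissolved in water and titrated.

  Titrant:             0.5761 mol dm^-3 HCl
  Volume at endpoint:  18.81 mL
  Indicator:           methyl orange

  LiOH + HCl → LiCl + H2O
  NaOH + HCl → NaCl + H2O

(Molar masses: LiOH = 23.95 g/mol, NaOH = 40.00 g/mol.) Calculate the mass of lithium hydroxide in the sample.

n(HCl) = 0.01881 × 0.5761 = 0.01084 mol
Let x = n(LiOH), y = n(NaOH).
Titrant: 1x + 1y = 0.01084;  mass: 23.95x + 40.00y = 0.3912
Solving, x = 2.633 × 10^-3 mol, y = 8.204 × 10^-3 mol
mass of LiOH = 2.633 × 10^-3 × 23.95 = 0.06306 g

0.06306 g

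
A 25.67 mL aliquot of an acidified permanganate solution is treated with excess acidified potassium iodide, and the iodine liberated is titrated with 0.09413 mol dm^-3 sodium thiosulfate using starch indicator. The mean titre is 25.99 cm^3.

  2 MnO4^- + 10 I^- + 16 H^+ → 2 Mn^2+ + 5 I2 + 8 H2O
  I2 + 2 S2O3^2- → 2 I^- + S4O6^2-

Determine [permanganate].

n(S2O3^2-) = 0.02599 × 0.09413 = 2.446 × 10^-3 mol
n(I2) = n(S2O3^2-)/2 = 1.223 × 10^-3 mol
From the 2:5 ratio, n(MnO4^-) in the aliquot = 2/5 × 1.223 × 10^-3 = 4.893 × 10^-4 mol
[MnO4^-] = 4.893 × 10^-4 / 0.02567 = 0.01906 mol/L

0.01906 mol/L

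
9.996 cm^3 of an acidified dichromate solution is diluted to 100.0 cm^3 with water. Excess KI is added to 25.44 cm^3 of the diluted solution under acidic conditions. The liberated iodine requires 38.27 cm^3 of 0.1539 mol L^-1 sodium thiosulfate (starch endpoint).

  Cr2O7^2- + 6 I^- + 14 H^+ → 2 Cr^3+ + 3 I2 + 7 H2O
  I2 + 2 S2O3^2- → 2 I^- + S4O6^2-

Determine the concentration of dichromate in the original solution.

n(S2O3^2-) = 0.03827 × 0.1539 = 5.890 × 10^-3 mol
n(I2) = n(S2O3^2-)/2 = 2.945 × 10^-3 mol
From the 1:3 ratio, n(Cr2O7^2-) in the aliquot = 1/3 × 2.945 × 10^-3 = 9.816 × 10^-4 mol
[Cr2O7^2-]_dilute = 9.816 × 10^-4 / 0.02544 = 0.03859 mol/L
[Cr2O7^2-]_original = 0.03859 × 100.0/9.996 = 0.3860 mol/L

0.3860 mol/L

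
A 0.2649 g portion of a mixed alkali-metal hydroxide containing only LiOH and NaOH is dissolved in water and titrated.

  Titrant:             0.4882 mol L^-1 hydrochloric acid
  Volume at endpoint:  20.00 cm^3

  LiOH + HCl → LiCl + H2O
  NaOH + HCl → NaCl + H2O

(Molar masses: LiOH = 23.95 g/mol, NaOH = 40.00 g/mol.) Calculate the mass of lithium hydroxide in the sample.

n(HCl) = 0.02000 × 0.4882 = 9.764 × 10^-3 mol
Let x = n(LiOH), y = n(NaOH).
Titrant: 1x + 1y = 9.764 × 10^-3;  mass: 23.95x + 40.00y = 0.2649
Solving, x = 7.829 × 10^-3 mol, y = 1.935 × 10^-3 mol
mass of LiOH = 7.829 × 10^-3 × 23.95 = 0.1875 g

0.1875 g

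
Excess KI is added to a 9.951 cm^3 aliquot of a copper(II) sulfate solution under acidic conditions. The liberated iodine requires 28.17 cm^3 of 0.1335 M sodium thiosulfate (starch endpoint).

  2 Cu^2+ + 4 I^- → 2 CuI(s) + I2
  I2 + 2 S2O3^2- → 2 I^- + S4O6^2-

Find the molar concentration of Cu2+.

n(S2O3^2-) = 0.02817 × 0.1335 = 3.761 × 10^-3 mol
n(I2) = n(S2O3^2-)/2 = 1.880 × 10^-3 mol
From the 2:1 ratio, n(Cu2+) in the aliquot = 2/1 × 1.880 × 10^-3 = 3.761 × 10^-3 mol
[Cu2+] = 3.761 × 10^-3 / 0.009951 = 0.3779 mol/L

0.3779 M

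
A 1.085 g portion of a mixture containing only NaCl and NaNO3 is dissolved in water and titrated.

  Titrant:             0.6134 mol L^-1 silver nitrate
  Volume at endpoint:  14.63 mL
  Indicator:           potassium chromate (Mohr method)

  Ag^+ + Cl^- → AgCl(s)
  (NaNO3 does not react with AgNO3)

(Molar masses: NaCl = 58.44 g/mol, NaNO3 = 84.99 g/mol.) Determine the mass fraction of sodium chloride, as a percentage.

48.34 %

n(AgNO3) = 0.01463 × 0.6134 = 8.974 × 10^-3 mol
Let x = n(NaCl), y = n(NaNO3).
Titrant: 1x = 8.974 × 10^-3;  mass: 58.44x + 84.99y = 1.085
Solving, x = 8.974 × 10^-3 mol, y = 6.596 × 10^-3 mol
mass of NaCl = 8.974 × 10^-3 × 58.44 = 0.5244 g
% NaCl = 0.5244 / 1.085 × 100 = 48.34 %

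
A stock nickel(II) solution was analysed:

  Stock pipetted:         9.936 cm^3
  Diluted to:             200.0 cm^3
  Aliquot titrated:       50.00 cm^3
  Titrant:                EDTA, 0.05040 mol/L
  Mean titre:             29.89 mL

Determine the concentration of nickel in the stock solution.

0.6065 mol/L

Ni^2+ + EDTA^4- → [Ni(EDTA)]^2-
n(EDTA) = 0.02989 × 0.05040 = 1.506 × 10^-3 mol
n(Ni2+) in the aliquot = 1.506 × 10^-3 mol (1:1 ratio)
[Ni2+]_dilute = 1.506 × 10^-3 / 0.05000 = 0.03013 mol/L
Dilution factor = 200.0 / 9.936 = 20.13
[Ni2+]_stock = 0.03013 × 20.13 = 0.6065 mol/L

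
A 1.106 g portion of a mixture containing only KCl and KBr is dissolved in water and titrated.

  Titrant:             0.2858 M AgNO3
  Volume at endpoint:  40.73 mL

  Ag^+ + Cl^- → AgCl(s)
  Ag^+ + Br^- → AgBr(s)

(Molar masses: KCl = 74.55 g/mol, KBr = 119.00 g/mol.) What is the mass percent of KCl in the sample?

n(AgNO3) = 0.04073 × 0.2858 = 0.01164 mol
Let x = n(KCl), y = n(KBr).
Titrant: 1x + 1y = 0.01164;  mass: 74.55x + 119.00y = 1.106
Solving, x = 6.282 × 10^-3 mol, y = 5.359 × 10^-3 mol
mass of KCl = 6.282 × 10^-3 × 74.55 = 0.4683 g
% KCl = 0.4683 / 1.106 × 100 = 42.34 %

42.34 %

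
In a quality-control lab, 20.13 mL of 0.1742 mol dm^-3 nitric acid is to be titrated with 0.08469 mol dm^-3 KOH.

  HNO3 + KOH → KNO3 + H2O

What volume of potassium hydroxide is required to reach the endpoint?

41.41 mL

n(HNO3) = 0.02013 L × 0.1742 mol/L = 3.507 × 10^-3 mol
n(KOH) = 3.507 × 10^-3 mol (1:1 stoichiometry)
V(KOH) = 3.507 × 10^-3 mol / 0.08469 mol/L = 0.04141 L = 41.41 mL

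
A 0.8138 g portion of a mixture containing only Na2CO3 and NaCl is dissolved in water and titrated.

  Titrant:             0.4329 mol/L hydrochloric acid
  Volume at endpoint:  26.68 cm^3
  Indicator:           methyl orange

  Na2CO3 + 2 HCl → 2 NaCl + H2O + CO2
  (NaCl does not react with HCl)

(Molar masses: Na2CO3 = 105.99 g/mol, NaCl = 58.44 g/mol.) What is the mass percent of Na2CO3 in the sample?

75.21 %

n(HCl) = 0.02668 × 0.4329 = 0.01155 mol
Let x = n(Na2CO3), y = n(NaCl).
Titrant: 2x = 0.01155;  mass: 105.99x + 58.44y = 0.8138
Solving, x = 5.775 × 10^-3 mol, y = 3.452 × 10^-3 mol
mass of Na2CO3 = 5.775 × 10^-3 × 105.99 = 0.6121 g
% Na2CO3 = 0.6121 / 0.8138 × 100 = 75.21 %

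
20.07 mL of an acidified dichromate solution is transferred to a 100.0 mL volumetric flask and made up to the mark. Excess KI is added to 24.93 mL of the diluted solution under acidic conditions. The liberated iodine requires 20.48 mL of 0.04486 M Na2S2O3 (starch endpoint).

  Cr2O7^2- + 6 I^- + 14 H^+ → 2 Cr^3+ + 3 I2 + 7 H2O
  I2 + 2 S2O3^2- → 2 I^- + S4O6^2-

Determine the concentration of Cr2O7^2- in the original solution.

0.03060 M

n(S2O3^2-) = 0.02048 × 0.04486 = 9.187 × 10^-4 mol
n(I2) = n(S2O3^2-)/2 = 4.594 × 10^-4 mol
From the 1:3 ratio, n(Cr2O7^2-) in the aliquot = 1/3 × 4.594 × 10^-4 = 1.531 × 10^-4 mol
[Cr2O7^2-]_dilute = 1.531 × 10^-4 / 0.02493 = 0.006142 mol/L
[Cr2O7^2-]_original = 0.006142 × 100.0/20.07 = 0.03060 mol/L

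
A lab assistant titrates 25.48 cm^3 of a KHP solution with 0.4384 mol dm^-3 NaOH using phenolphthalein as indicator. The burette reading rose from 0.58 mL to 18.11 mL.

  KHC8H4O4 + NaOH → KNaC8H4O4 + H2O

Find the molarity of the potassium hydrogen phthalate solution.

0.3016 mol/L

n(NaOH) = 0.01753 L × 0.4384 mol/L = 7.685 × 10^-3 mol
n(KHC8H4O4) = 7.685 × 10^-3 mol (1:1 mole ratio)
[KHC8H4O4] = 7.685 × 10^-3 mol / 0.02548 L = 0.3016 mol/L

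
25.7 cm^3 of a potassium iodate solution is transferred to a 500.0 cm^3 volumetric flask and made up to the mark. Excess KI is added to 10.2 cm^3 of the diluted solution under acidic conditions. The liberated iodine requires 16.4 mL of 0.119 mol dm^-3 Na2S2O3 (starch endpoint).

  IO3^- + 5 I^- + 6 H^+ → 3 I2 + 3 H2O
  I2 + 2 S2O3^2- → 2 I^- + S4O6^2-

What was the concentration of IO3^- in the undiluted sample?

n(S2O3^2-) = 0.0164 × 0.119 = 1.95 × 10^-3 mol
n(I2) = n(S2O3^2-)/2 = 9.76 × 10^-4 mol
From the 1:3 ratio, n(IO3^-) in the aliquot = 1/3 × 9.76 × 10^-4 = 3.25 × 10^-4 mol
[IO3^-]_dilute = 3.25 × 10^-4 / 0.0102 = 0.0319 mol/L
[IO3^-]_original = 0.0319 × 500.0/25.7 = 0.620 mol/L

0.620 mol/L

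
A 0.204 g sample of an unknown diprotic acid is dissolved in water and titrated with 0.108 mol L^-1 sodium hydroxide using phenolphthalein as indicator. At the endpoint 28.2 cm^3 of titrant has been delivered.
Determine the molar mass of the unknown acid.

n(NaOH) = 0.0282 L × 0.108 mol/L = 3.05 × 10^-3 mol
From the 1:2 ratio, n(H2A) = 1/2 × 3.05 × 10^-3 = 1.52 × 10^-3 mol
M = m / n = 0.204 g / 1.52 × 10^-3 mol = 134 g/mol

134 g/mol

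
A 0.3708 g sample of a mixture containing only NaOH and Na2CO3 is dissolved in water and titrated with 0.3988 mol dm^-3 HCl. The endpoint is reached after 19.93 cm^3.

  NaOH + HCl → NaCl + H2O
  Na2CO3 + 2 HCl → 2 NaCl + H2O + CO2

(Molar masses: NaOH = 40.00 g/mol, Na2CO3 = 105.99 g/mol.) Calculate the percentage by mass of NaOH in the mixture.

41.85 %

n(HCl) = 0.01993 × 0.3988 = 7.948 × 10^-3 mol
Let x = n(NaOH), y = n(Na2CO3).
Titrant: 1x + 2y = 7.948 × 10^-3;  mass: 40.00x + 105.99y = 0.3708
Solving, x = 3.879 × 10^-3 mol, y = 2.034 × 10^-3 mol
mass of NaOH = 3.879 × 10^-3 × 40.00 = 0.1552 g
% NaOH = 0.1552 / 0.3708 × 100 = 41.85 %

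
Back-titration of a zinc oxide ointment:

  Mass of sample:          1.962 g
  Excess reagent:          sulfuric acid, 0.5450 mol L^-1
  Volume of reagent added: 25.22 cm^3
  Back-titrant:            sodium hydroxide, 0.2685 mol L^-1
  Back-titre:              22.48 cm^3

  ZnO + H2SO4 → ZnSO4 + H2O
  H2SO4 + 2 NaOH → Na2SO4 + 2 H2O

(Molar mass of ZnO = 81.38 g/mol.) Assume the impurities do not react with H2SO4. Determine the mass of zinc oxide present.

n(H2SO4) added = 0.02522 × 0.5450 = 0.01374 mol
n(NaOH) used in back-titration = 0.02248 × 0.2685 = 6.036 × 10^-3 mol
From the 1:2 ratio, n(H2SO4) left over = 1/2 × 6.036 × 10^-3 = 3.018 × 10^-3 mol
n(H2SO4) consumed by analyte = 0.01374 − 3.018 × 10^-3 = 0.01073 mol
n(ZnO) = 0.01073 mol (1:1 ratio)
mass of ZnO = 0.01073 × 81.38 = 0.8730 g

0.8730 g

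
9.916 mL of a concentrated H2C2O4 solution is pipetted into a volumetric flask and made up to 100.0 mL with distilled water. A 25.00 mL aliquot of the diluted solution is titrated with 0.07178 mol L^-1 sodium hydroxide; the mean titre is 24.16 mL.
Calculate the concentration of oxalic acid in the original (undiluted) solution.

0.3498 mol/L

H2C2O4 + 2 NaOH → Na2C2O4 + 2 H2O
n(NaOH) = 0.02416 × 0.07178 = 1.734 × 10^-3 mol
From the 1:2 ratio, n(H2C2O4) in the aliquot = 1/2 × 1.734 × 10^-3 = 8.671 × 10^-4 mol
[H2C2O4]_dilute = 8.671 × 10^-4 / 0.02500 = 0.03468 mol/L
Dilution factor = 100.0 / 9.916 = 10.08
[H2C2O4]_stock = 0.03468 × 10.08 = 0.3498 mol/L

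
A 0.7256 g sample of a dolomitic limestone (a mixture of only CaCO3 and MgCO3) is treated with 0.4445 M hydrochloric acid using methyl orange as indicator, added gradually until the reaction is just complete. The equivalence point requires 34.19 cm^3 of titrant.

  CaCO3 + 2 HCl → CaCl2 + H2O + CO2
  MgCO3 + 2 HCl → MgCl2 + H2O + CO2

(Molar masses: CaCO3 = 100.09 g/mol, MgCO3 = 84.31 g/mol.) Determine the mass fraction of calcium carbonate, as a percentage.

74.26 %

n(HCl) = 0.03419 × 0.4445 = 0.01520 mol
Let x = n(CaCO3), y = n(MgCO3).
Titrant: 2x + 2y = 0.01520;  mass: 100.09x + 84.31y = 0.7256
Solving, x = 5.383 × 10^-3 mol, y = 2.215 × 10^-3 mol
mass of CaCO3 = 5.383 × 10^-3 × 100.09 = 0.5388 g
% CaCO3 = 0.5388 / 0.7256 × 100 = 74.26 %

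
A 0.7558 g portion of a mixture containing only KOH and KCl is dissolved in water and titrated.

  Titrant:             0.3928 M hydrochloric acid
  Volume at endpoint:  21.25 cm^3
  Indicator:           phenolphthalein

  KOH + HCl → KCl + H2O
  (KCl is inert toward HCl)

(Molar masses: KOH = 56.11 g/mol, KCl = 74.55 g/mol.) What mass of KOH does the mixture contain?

0.4684 g

n(HCl) = 0.02125 × 0.3928 = 8.347 × 10^-3 mol
Let x = n(KOH), y = n(KCl).
Titrant: 1x = 8.347 × 10^-3;  mass: 56.11x + 74.55y = 0.7558
Solving, x = 8.347 × 10^-3 mol, y = 3.856 × 10^-3 mol
mass of KOH = 8.347 × 10^-3 × 56.11 = 0.4684 g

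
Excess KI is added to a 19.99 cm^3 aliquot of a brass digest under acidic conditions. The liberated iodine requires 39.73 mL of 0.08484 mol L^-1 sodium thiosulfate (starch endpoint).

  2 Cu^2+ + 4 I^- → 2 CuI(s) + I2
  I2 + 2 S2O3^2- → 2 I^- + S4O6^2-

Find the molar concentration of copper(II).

n(S2O3^2-) = 0.03973 × 0.08484 = 3.371 × 10^-3 mol
n(I2) = n(S2O3^2-)/2 = 1.685 × 10^-3 mol
From the 2:1 ratio, n(Cu2+) in the aliquot = 2/1 × 1.685 × 10^-3 = 3.371 × 10^-3 mol
[Cu2+] = 3.371 × 10^-3 / 0.01999 = 0.1686 mol/L

0.1686 mol/L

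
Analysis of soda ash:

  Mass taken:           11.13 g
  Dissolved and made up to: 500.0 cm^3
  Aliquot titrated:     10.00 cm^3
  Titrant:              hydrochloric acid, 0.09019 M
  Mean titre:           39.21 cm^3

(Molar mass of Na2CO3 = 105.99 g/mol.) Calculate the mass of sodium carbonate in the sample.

9.370 g

Na2CO3 + 2 HCl → 2 NaCl + H2O + CO2
n(HCl) per titration = 0.03921 × 0.09019 = 3.536 × 10^-3 mol
From the 1:2 ratio, n(Na2CO3) in each aliquot = 1/2 × 3.536 × 10^-3 = 1.768 × 10^-3 mol
n(Na2CO3) in the whole flask = 1.768 × 10^-3 × 500.0/10.00 = 0.08841 mol
mass of Na2CO3 = 0.08841 × 105.99 = 9.370 g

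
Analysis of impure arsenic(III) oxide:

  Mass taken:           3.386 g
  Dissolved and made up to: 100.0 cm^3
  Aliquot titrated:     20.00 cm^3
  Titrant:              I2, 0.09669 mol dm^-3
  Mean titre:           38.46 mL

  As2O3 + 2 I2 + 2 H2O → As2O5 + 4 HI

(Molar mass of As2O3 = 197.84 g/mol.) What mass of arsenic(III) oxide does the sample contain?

n(I2) per titration = 0.03846 × 0.09669 = 3.719 × 10^-3 mol
From the 1:2 ratio, n(As2O3) in each aliquot = 1/2 × 3.719 × 10^-3 = 1.859 × 10^-3 mol
n(As2O3) in the whole flask = 1.859 × 10^-3 × 100.0/20.00 = 9.297 × 10^-3 mol
mass of As2O3 = 9.297 × 10^-3 × 197.84 = 1.839 g

1.839 g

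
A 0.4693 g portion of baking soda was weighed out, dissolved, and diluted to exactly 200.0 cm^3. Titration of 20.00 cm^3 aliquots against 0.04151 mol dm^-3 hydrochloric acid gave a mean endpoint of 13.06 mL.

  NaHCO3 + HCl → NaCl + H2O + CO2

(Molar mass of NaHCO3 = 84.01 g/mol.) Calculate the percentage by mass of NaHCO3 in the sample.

97.05 %

n(HCl) per titration = 0.01306 × 0.04151 = 5.421 × 10^-4 mol
n(NaHCO3) in each aliquot = 5.421 × 10^-4 mol (1:1 ratio)
n(NaHCO3) in the whole flask = 5.421 × 10^-4 × 200.0/20.00 = 5.421 × 10^-3 mol
mass of NaHCO3 = 5.421 × 10^-3 × 84.01 = 0.4554 g
% NaHCO3 = 0.4554 / 0.4693 × 100 = 97.05 %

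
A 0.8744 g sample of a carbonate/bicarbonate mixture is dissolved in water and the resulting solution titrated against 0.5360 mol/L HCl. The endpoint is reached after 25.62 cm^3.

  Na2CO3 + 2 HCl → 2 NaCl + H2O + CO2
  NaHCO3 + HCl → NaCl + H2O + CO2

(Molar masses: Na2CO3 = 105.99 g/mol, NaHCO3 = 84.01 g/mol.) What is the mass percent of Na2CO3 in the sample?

n(HCl) = 0.02562 × 0.5360 = 0.01373 mol
Let x = n(Na2CO3), y = n(NaHCO3).
Titrant: 2x + 1y = 0.01373;  mass: 105.99x + 84.01y = 0.8744
Solving, x = 4.502 × 10^-3 mol, y = 4.729 × 10^-3 mol
mass of Na2CO3 = 4.502 × 10^-3 × 105.99 = 0.4772 g
% Na2CO3 = 0.4772 / 0.8744 × 100 = 54.57 %

54.57 %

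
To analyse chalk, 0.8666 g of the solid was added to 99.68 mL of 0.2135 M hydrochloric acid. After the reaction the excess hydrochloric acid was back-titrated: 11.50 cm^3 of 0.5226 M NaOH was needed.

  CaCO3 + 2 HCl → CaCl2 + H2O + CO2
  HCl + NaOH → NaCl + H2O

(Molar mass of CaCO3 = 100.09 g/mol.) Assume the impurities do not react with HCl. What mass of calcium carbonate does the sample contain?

0.7643 g

n(HCl) added = 0.09968 × 0.2135 = 0.02128 mol
n(NaOH) used in back-titration = 0.01150 × 0.5226 = 6.010 × 10^-3 mol
n(HCl) left over = 6.010 × 10^-3 mol (1:1 ratio)
n(HCl) consumed by analyte = 0.02128 − 6.010 × 10^-3 = 0.01527 mol
From the 1:2 ratio, n(CaCO3) = 1/2 × 0.01527 = 7.636 × 10^-3 mol
mass of CaCO3 = 7.636 × 10^-3 × 100.09 = 0.7643 g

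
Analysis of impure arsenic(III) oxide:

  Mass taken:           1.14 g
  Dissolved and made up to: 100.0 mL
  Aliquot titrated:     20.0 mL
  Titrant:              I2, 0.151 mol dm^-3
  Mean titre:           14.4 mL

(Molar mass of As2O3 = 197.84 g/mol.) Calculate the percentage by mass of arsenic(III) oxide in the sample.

As2O3 + 2 I2 + 2 H2O → As2O5 + 4 HI
n(I2) per titration = 0.0144 × 0.151 = 2.17 × 10^-3 mol
From the 1:2 ratio, n(As2O3) in each aliquot = 1/2 × 2.17 × 10^-3 = 1.09 × 10^-3 mol
n(As2O3) in the whole flask = 1.09 × 10^-3 × 100.0/20.0 = 5.44 × 10^-3 mol
mass of As2O3 = 5.44 × 10^-3 × 197.84 = 1.08 g
% As2O3 = 1.08 / 1.14 × 100 = 94.3 %

94.3 %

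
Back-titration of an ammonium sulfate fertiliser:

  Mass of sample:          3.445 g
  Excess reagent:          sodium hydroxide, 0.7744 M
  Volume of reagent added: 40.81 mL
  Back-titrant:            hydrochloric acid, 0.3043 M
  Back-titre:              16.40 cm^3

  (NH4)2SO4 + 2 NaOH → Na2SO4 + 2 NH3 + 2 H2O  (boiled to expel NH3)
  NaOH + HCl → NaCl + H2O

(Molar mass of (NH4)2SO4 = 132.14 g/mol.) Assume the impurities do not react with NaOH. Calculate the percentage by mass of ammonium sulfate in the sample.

51.04 %

n(NaOH) added = 0.04081 × 0.7744 = 0.03160 mol
n(HCl) used in back-titration = 0.01640 × 0.3043 = 4.991 × 10^-3 mol
n(NaOH) left over = 4.991 × 10^-3 mol (1:1 ratio)
n(NaOH) consumed by analyte = 0.03160 − 4.991 × 10^-3 = 0.02661 mol
From the 1:2 ratio, n((NH4)2SO4) = 1/2 × 0.02661 = 0.01331 mol
mass of (NH4)2SO4 = 0.01331 × 132.14 = 1.758 g
% (NH4)2SO4 = 1.758 / 3.445 × 100 = 51.04 %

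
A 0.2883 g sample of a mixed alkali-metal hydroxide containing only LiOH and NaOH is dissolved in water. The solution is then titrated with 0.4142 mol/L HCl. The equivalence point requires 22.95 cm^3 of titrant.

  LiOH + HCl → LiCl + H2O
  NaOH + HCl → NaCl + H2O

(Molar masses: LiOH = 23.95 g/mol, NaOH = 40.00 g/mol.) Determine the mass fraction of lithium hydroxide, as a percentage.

n(HCl) = 0.02295 × 0.4142 = 9.506 × 10^-3 mol
Let x = n(LiOH), y = n(NaOH).
Titrant: 1x + 1y = 9.506 × 10^-3;  mass: 23.95x + 40.00y = 0.2883
Solving, x = 5.728 × 10^-3 mol, y = 3.778 × 10^-3 mol
mass of LiOH = 5.728 × 10^-3 × 23.95 = 0.1372 g
% LiOH = 0.1372 / 0.2883 × 100 = 47.58 %

47.58 %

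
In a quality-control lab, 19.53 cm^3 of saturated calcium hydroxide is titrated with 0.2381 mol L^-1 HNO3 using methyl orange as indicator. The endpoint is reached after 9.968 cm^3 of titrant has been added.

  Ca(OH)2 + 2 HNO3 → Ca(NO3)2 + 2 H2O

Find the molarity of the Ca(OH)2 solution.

n(HNO3) = 0.009968 L × 0.2381 mol/L = 2.373 × 10^-3 mol
From the 1:2 mole ratio, n(Ca(OH)2) = 1/2 × 2.373 × 10^-3 = 1.187 × 10^-3 mol
[Ca(OH)2] = 1.187 × 10^-3 mol / 0.01953 L = 0.06076 mol/L

0.06076 mol/L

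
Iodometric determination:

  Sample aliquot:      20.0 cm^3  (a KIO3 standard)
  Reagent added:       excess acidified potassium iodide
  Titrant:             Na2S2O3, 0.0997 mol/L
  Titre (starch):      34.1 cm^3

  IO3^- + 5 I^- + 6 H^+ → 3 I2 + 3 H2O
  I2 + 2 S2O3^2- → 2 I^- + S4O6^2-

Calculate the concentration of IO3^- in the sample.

0.0283 mol/L

n(S2O3^2-) = 0.0341 × 0.0997 = 3.40 × 10^-3 mol
n(I2) = n(S2O3^2-)/2 = 1.70 × 10^-3 mol
From the 1:3 ratio, n(IO3^-) in the aliquot = 1/3 × 1.70 × 10^-3 = 5.67 × 10^-4 mol
[IO3^-] = 5.67 × 10^-4 / 0.0200 = 0.0283 mol/L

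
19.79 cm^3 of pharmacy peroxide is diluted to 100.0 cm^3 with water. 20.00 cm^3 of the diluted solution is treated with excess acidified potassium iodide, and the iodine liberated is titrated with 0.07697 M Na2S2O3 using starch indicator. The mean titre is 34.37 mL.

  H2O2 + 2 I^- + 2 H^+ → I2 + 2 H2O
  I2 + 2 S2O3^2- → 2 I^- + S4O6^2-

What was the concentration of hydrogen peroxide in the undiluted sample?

0.3342 M

n(S2O3^2-) = 0.03437 × 0.07697 = 2.645 × 10^-3 mol
n(I2) = n(S2O3^2-)/2 = 1.323 × 10^-3 mol
n(H2O2) in the aliquot = 1.323 × 10^-3 mol (1:1 ratio)
[H2O2]_dilute = 1.323 × 10^-3 / 0.02000 = 0.06614 mol/L
[H2O2]_original = 0.06614 × 100.0/19.79 = 0.3342 mol/L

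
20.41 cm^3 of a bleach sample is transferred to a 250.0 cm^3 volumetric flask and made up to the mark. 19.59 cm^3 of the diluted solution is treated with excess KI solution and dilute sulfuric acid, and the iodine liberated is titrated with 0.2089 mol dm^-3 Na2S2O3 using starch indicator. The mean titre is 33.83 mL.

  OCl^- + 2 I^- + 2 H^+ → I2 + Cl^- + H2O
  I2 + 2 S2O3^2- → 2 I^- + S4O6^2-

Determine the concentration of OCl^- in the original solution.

n(S2O3^2-) = 0.03383 × 0.2089 = 7.067 × 10^-3 mol
n(I2) = n(S2O3^2-)/2 = 3.534 × 10^-3 mol
n(OCl^-) in the aliquot = 3.534 × 10^-3 mol (1:1 ratio)
[OCl^-]_dilute = 3.534 × 10^-3 / 0.01959 = 0.1804 mol/L
[OCl^-]_original = 0.1804 × 250.0/20.41 = 2.209 mol/L

2.209 mol/L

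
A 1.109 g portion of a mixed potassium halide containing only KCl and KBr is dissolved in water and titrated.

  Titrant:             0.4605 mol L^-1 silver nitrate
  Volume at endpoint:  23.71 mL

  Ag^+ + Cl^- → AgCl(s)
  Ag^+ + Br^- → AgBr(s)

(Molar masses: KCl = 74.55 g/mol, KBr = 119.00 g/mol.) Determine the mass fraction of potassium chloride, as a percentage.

28.78 %

n(AgNO3) = 0.02371 × 0.4605 = 0.01092 mol
Let x = n(KCl), y = n(KBr).
Titrant: 1x + 1y = 0.01092;  mass: 74.55x + 119.00y = 1.109
Solving, x = 4.281 × 10^-3 mol, y = 6.637 × 10^-3 mol
mass of KCl = 4.281 × 10^-3 × 74.55 = 0.3192 g
% KCl = 0.3192 / 1.109 × 100 = 28.78 %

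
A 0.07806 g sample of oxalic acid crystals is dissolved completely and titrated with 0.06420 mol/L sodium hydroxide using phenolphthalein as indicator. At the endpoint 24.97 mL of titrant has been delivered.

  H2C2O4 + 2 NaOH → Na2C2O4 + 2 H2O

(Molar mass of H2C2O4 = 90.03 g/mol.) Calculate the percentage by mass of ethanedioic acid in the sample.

92.44 %

n(NaOH) = 0.02497 L × 0.06420 mol/L = 1.603 × 10^-3 mol
From the 1:2 ratio, n(H2C2O4) = 1/2 × 1.603 × 10^-3 = 8.015 × 10^-4 mol
mass of H2C2O4 = 8.015 × 10^-4 × 90.03 g/mol = 0.07216 g
% H2C2O4 = 0.07216 / 0.07806 × 100 = 92.44 %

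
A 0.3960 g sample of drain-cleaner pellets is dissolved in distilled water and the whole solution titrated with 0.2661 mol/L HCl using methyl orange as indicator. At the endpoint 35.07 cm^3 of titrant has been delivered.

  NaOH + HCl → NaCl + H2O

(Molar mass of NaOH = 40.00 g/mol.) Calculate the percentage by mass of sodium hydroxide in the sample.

n(HCl) = 0.03507 L × 0.2661 mol/L = 9.332 × 10^-3 mol
n(NaOH) = 9.332 × 10^-3 mol (1:1 ratio)
mass of NaOH = 9.332 × 10^-3 × 40.00 g/mol = 0.3733 g
% NaOH = 0.3733 / 0.3960 × 100 = 94.26 %

94.26 %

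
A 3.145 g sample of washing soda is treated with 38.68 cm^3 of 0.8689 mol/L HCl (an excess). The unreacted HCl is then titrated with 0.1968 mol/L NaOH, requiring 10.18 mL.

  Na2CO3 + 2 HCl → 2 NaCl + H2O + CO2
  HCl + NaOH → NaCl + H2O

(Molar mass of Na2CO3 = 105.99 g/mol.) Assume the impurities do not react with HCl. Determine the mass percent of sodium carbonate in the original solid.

53.26 %

n(HCl) added = 0.03868 × 0.8689 = 0.03361 mol
n(NaOH) used in back-titration = 0.01018 × 0.1968 = 2.003 × 10^-3 mol
n(HCl) left over = 2.003 × 10^-3 mol (1:1 ratio)
n(HCl) consumed by analyte = 0.03361 − 2.003 × 10^-3 = 0.03161 mol
From the 1:2 ratio, n(Na2CO3) = 1/2 × 0.03161 = 0.01580 mol
mass of Na2CO3 = 0.01580 × 105.99 = 1.675 g
% Na2CO3 = 1.675 / 3.145 × 100 = 53.26 %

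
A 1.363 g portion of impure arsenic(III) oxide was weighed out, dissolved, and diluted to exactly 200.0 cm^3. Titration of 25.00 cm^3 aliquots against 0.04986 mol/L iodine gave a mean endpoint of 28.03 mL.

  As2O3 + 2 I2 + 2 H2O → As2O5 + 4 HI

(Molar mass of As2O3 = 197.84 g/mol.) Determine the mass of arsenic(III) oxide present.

n(I2) per titration = 0.02803 × 0.04986 = 1.398 × 10^-3 mol
From the 1:2 ratio, n(As2O3) in each aliquot = 1/2 × 1.398 × 10^-3 = 6.988 × 10^-4 mol
n(As2O3) in the whole flask = 6.988 × 10^-4 × 200.0/25.00 = 5.590 × 10^-3 mol
mass of As2O3 = 5.590 × 10^-3 × 197.84 = 1.106 g

1.106 g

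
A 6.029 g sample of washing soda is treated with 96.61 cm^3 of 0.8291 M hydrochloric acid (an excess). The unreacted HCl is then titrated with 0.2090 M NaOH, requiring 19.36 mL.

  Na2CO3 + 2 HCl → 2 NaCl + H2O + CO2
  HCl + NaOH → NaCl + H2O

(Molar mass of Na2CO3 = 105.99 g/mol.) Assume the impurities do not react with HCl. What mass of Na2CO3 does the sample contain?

n(HCl) added = 0.09661 × 0.8291 = 0.08010 mol
n(NaOH) used in back-titration = 0.01936 × 0.2090 = 4.046 × 10^-3 mol
n(HCl) left over = 4.046 × 10^-3 mol (1:1 ratio)
n(HCl) consumed by analyte = 0.08010 − 4.046 × 10^-3 = 0.07605 mol
From the 1:2 ratio, n(Na2CO3) = 1/2 × 0.07605 = 0.03803 mol
mass of Na2CO3 = 0.03803 × 105.99 = 4.030 g

4.030 g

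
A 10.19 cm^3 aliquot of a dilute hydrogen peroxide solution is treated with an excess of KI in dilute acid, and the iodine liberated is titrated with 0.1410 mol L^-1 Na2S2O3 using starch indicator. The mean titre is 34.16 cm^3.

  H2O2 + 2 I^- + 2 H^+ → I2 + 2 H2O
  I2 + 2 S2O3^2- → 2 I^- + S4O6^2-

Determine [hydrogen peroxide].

n(S2O3^2-) = 0.03416 × 0.1410 = 4.817 × 10^-3 mol
n(I2) = n(S2O3^2-)/2 = 2.408 × 10^-3 mol
n(H2O2) in the aliquot = 2.408 × 10^-3 mol (1:1 ratio)
[H2O2] = 2.408 × 10^-3 / 0.01019 = 0.2363 mol/L

0.2363 mol/L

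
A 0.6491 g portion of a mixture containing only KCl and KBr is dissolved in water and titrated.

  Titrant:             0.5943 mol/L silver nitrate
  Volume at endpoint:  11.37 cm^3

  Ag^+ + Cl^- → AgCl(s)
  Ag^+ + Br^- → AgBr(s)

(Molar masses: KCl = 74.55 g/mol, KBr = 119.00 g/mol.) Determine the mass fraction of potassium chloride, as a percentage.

40.05 %

n(AgNO3) = 0.01137 × 0.5943 = 6.757 × 10^-3 mol
Let x = n(KCl), y = n(KBr).
Titrant: 1x + 1y = 6.757 × 10^-3;  mass: 74.55x + 119.00y = 0.6491
Solving, x = 3.487 × 10^-3 mol, y = 3.270 × 10^-3 mol
mass of KCl = 3.487 × 10^-3 × 74.55 = 0.2600 g
% KCl = 0.2600 / 0.6491 × 100 = 40.05 %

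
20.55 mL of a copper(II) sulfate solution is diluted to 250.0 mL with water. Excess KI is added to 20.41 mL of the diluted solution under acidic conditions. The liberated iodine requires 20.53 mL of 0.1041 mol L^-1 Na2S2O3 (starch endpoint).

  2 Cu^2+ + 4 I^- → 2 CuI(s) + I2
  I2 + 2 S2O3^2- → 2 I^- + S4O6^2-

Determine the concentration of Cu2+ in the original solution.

1.274 mol/L

n(S2O3^2-) = 0.02053 × 0.1041 = 2.137 × 10^-3 mol
n(I2) = n(S2O3^2-)/2 = 1.069 × 10^-3 mol
From the 2:1 ratio, n(Cu2+) in the aliquot = 2/1 × 1.069 × 10^-3 = 2.137 × 10^-3 mol
[Cu2+]_dilute = 2.137 × 10^-3 / 0.02041 = 0.1047 mol/L
[Cu2+]_original = 0.1047 × 250.0/20.55 = 1.274 mol/L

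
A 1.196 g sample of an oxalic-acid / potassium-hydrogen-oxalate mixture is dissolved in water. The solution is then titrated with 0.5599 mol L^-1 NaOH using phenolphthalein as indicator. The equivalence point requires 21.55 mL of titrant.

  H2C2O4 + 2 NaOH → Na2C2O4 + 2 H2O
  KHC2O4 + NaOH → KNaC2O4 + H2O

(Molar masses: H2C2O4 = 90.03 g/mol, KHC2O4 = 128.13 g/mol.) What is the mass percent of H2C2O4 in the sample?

n(NaOH) = 0.02155 × 0.5599 = 0.01207 mol
Let x = n(H2C2O4), y = n(KHC2O4).
Titrant: 2x + 1y = 0.01207;  mass: 90.03x + 128.13y = 1.196
Solving, x = 2.105 × 10^-3 mol, y = 7.855 × 10^-3 mol
mass of H2C2O4 = 2.105 × 10^-3 × 90.03 = 0.1896 g
% H2C2O4 = 0.1896 / 1.196 × 100 = 15.85 %

15.85 %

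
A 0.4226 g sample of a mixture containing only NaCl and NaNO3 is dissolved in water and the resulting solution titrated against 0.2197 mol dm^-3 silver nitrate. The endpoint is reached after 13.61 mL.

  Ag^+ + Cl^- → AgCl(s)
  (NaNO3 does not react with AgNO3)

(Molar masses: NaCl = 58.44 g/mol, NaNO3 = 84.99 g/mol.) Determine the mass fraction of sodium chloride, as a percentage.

41.35 %

n(AgNO3) = 0.01361 × 0.2197 = 2.990 × 10^-3 mol
Let x = n(NaCl), y = n(NaNO3).
Titrant: 1x = 2.990 × 10^-3;  mass: 58.44x + 84.99y = 0.4226
Solving, x = 2.990 × 10^-3 mol, y = 2.916 × 10^-3 mol
mass of NaCl = 2.990 × 10^-3 × 58.44 = 0.1747 g
% NaCl = 0.1747 / 0.4226 × 100 = 41.35 %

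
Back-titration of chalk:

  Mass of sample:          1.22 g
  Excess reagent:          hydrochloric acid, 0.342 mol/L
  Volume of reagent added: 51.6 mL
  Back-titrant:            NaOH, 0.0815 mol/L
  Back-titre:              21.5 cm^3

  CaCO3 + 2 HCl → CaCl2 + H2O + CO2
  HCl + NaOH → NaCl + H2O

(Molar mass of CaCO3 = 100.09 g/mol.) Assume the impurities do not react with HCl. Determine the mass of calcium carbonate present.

0.795 g

n(HCl) added = 0.0516 × 0.342 = 0.0176 mol
n(NaOH) used in back-titration = 0.0215 × 0.0815 = 1.75 × 10^-3 mol
n(HCl) left over = 1.75 × 10^-3 mol (1:1 ratio)
n(HCl) consumed by analyte = 0.0176 − 1.75 × 10^-3 = 0.0159 mol
From the 1:2 ratio, n(CaCO3) = 1/2 × 0.0159 = 7.95 × 10^-3 mol
mass of CaCO3 = 7.95 × 10^-3 × 100.09 = 0.795 g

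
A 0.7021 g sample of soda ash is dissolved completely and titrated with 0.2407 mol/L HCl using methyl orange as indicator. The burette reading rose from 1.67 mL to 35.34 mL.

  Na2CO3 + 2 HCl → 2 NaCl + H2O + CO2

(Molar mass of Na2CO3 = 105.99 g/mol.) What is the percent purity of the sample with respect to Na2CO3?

n(HCl) = 0.03367 L × 0.2407 mol/L = 8.104 × 10^-3 mol
From the 1:2 ratio, n(Na2CO3) = 1/2 × 8.104 × 10^-3 = 4.052 × 10^-3 mol
mass of Na2CO3 = 4.052 × 10^-3 × 105.99 g/mol = 0.4295 g
% Na2CO3 = 0.4295 / 0.7021 × 100 = 61.17 %

61.17 %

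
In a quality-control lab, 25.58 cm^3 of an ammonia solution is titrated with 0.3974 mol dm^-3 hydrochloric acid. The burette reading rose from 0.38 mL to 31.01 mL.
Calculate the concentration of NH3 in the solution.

0.4759 mol/L

NH3 + HCl → NH4Cl
n(HCl) = 0.03063 L × 0.3974 mol/L = 0.01217 mol
n(NH3) = 0.01217 mol (1:1 mole ratio)
[NH3] = 0.01217 mol / 0.02558 L = 0.4759 mol/L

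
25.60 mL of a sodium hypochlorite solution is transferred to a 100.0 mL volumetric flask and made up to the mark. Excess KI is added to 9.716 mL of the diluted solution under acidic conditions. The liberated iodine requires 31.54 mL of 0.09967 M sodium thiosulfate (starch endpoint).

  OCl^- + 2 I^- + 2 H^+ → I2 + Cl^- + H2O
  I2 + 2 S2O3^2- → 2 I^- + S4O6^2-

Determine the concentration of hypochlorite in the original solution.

0.6319 M

n(S2O3^2-) = 0.03154 × 0.09967 = 3.144 × 10^-3 mol
n(I2) = n(S2O3^2-)/2 = 1.572 × 10^-3 mol
n(OCl^-) in the aliquot = 1.572 × 10^-3 mol (1:1 ratio)
[OCl^-]_dilute = 1.572 × 10^-3 / 0.009716 = 0.1618 mol/L
[OCl^-]_original = 0.1618 × 100.0/25.60 = 0.6319 mol/L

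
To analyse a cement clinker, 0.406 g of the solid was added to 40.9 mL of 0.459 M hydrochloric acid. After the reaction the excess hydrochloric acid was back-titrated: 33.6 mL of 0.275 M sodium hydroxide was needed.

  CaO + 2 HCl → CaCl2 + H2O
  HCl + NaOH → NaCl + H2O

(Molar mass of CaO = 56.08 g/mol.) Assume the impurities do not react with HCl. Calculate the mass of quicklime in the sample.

n(HCl) added = 0.0409 × 0.459 = 0.0188 mol
n(NaOH) used in back-titration = 0.0336 × 0.275 = 9.24 × 10^-3 mol
n(HCl) left over = 9.24 × 10^-3 mol (1:1 ratio)
n(HCl) consumed by analyte = 0.0188 − 9.24 × 10^-3 = 9.53 × 10^-3 mol
From the 1:2 ratio, n(CaO) = 1/2 × 9.53 × 10^-3 = 4.77 × 10^-3 mol
mass of CaO = 4.77 × 10^-3 × 56.08 = 0.267 g

0.267 g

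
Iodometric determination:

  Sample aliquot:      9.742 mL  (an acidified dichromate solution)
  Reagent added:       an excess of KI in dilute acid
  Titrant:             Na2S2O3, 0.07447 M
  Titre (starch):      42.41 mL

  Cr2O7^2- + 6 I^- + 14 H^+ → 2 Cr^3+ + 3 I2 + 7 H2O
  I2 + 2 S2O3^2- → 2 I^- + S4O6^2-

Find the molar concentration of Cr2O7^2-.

0.05403 M

n(S2O3^2-) = 0.04241 × 0.07447 = 3.158 × 10^-3 mol
n(I2) = n(S2O3^2-)/2 = 1.579 × 10^-3 mol
From the 1:3 ratio, n(Cr2O7^2-) in the aliquot = 1/3 × 1.579 × 10^-3 = 5.264 × 10^-4 mol
[Cr2O7^2-] = 5.264 × 10^-4 / 0.009742 = 0.05403 mol/L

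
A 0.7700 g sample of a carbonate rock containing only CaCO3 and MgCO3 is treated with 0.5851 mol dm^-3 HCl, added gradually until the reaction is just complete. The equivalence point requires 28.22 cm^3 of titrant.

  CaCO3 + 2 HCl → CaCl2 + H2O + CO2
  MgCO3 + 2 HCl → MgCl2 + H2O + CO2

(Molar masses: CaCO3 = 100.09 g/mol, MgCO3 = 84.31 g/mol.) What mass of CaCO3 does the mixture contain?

n(HCl) = 0.02822 × 0.5851 = 0.01651 mol
Let x = n(CaCO3), y = n(MgCO3).
Titrant: 2x + 2y = 0.01651;  mass: 100.09x + 84.31y = 0.7700
Solving, x = 4.687 × 10^-3 mol, y = 3.569 × 10^-3 mol
mass of CaCO3 = 4.687 × 10^-3 × 100.09 = 0.4691 g

0.4691 g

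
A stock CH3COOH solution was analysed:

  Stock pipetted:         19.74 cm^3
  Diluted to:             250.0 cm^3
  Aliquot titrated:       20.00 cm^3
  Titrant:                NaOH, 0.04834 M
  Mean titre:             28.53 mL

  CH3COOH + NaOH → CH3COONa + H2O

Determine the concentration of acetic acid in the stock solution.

n(NaOH) = 0.02853 × 0.04834 = 1.379 × 10^-3 mol
n(CH3COOH) in the aliquot = 1.379 × 10^-3 mol (1:1 ratio)
[CH3COOH]_dilute = 1.379 × 10^-3 / 0.02000 = 0.06896 mol/L
Dilution factor = 250.0 / 19.74 = 12.66
[CH3COOH]_stock = 0.06896 × 12.66 = 0.8733 mol/L

0.8733 M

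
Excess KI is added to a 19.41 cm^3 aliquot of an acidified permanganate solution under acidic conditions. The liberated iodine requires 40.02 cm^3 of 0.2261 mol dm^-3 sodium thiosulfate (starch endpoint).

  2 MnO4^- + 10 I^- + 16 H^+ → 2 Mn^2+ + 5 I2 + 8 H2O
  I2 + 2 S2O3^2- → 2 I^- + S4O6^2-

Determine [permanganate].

n(S2O3^2-) = 0.04002 × 0.2261 = 9.049 × 10^-3 mol
n(I2) = n(S2O3^2-)/2 = 4.524 × 10^-3 mol
From the 2:5 ratio, n(MnO4^-) in the aliquot = 2/5 × 4.524 × 10^-3 = 1.810 × 10^-3 mol
[MnO4^-] = 1.810 × 10^-3 / 0.01941 = 0.09324 mol/L

0.09324 mol/L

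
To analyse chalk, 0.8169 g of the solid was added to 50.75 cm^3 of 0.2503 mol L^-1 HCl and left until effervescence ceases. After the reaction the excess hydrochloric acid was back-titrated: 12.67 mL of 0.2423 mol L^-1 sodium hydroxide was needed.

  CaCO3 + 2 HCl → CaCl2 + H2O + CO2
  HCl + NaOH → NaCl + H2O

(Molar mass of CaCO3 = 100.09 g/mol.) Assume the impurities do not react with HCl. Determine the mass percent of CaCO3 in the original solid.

n(HCl) added = 0.05075 × 0.2503 = 0.01270 mol
n(NaOH) used in back-titration = 0.01267 × 0.2423 = 3.070 × 10^-3 mol
n(HCl) left over = 3.070 × 10^-3 mol (1:1 ratio)
n(HCl) consumed by analyte = 0.01270 − 3.070 × 10^-3 = 9.633 × 10^-3 mol
From the 1:2 ratio, n(CaCO3) = 1/2 × 9.633 × 10^-3 = 4.816 × 10^-3 mol
mass of CaCO3 = 4.816 × 10^-3 × 100.09 = 0.4821 g
% CaCO3 = 0.4821 / 0.8169 × 100 = 59.01 %

59.01 %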